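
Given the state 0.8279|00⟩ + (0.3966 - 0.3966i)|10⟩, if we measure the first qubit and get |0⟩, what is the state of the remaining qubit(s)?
|0⟩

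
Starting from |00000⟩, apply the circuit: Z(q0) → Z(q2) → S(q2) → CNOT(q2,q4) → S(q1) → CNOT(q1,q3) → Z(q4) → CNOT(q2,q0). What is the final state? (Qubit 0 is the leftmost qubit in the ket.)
|00000⟩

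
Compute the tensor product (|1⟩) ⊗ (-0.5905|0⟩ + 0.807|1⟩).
-0.5905|10⟩ + 0.807|11⟩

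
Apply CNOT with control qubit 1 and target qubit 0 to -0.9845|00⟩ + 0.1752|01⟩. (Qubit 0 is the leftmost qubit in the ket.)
-0.9845|00⟩ + 0.1752|11⟩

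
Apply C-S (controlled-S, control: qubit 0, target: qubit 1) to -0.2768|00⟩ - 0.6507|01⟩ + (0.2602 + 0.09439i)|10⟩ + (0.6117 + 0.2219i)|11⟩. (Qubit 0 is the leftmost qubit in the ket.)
-0.2768|00⟩ - 0.6507|01⟩ + (0.2602 + 0.09439i)|10⟩ + (-0.2219 + 0.6117i)|11⟩

C-S leaves the control-|0⟩ kets |00⟩, |01⟩ unchanged and applies S to qubit 1 on the control-|1⟩ pair (|10⟩, |11⟩).
S = [[1, 0], [0, i]].
With a = amp(|10⟩) = (0.2602 + 0.09439i) and b = amp(|11⟩) = (0.6117 + 0.2219i):
new amp(|10⟩) = (1)·a = (0.2602 + 0.09439i)
new amp(|11⟩) = (i)·b = (-0.2219 + 0.6117i)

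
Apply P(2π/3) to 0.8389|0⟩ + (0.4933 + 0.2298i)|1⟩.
0.8389|0⟩ + (-0.4457 + 0.3123i)|1⟩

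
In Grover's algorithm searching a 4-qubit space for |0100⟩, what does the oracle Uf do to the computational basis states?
Uf|x⟩ = -|x⟩ if x = 0100, else |x⟩ (phase flip on target)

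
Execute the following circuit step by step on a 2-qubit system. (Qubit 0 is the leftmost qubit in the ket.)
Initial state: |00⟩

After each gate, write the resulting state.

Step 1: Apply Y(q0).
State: i|10⟩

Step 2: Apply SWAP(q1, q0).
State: i|01⟩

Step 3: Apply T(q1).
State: (-1/√2 + (1/√2)i)|01⟩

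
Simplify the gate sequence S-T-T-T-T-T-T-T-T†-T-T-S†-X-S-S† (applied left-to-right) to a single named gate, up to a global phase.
X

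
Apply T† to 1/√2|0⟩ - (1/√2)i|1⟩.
1/√2|0⟩ + (-1/2 - (1/2)i)|1⟩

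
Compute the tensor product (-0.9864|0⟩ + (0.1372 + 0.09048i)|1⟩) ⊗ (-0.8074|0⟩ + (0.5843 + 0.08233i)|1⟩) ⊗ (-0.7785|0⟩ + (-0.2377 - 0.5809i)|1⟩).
-0.62|000⟩ + (-0.1893 - 0.4626i)|001⟩ + (0.4487 + 0.06322i)|010⟩ + (0.08982 + 0.3541i)|011⟩ + (0.08624 + 0.05687i)|100⟩ + (-0.01611 + 0.08171i)|101⟩ + (-0.05661 - 0.04995i)|110⟩ + (0.01999 - 0.05749i)|111⟩

amp(|b₁b₂…⟩) = product of the factor amplitudes for bits b₁, b₂, …; only kets whose every factor amplitude is nonzero survive.
|000⟩: (-0.9864)(-0.8074)(-0.7785) = -0.62
|001⟩: (-0.9864)(-0.8074)(-0.2377 - 0.5809i) = (-0.1893 - 0.4626i)
|010⟩: (-0.9864)(0.5843 + 0.08233i)(-0.7785) = (0.4487 + 0.06322i)
|011⟩: (-0.9864)(0.5843 + 0.08233i)(-0.2377 - 0.5809i) = (0.08982 + 0.3541i)
|100⟩: (0.1372 + 0.09048i)(-0.8074)(-0.7785) = (0.08624 + 0.05687i)
|101⟩: (0.1372 + 0.09048i)(-0.8074)(-0.2377 - 0.5809i) = (-0.01611 + 0.08171i)
|110⟩: (0.1372 + 0.09048i)(0.5843 + 0.08233i)(-0.7785) = (-0.05661 - 0.04995i)
|111⟩: (0.1372 + 0.09048i)(0.5843 + 0.08233i)(-0.2377 - 0.5809i) = (0.01999 - 0.05749i)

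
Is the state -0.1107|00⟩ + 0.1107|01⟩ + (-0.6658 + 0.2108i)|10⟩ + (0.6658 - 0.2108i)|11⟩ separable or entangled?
Separable

Writing the state as a|00⟩ + b|01⟩ + c|10⟩ + d|11⟩, it is a product state iff ad − bc = 0.
Here (a, b, c, d) = (-0.1107, 0.1107, (-0.6658 + 0.2108i), (0.6658 - 0.2108i)): ad − bc = (-0.1107)(0.6658 - 0.2108i) − (0.1107)(-0.6658 + 0.2108i) = 0, so the state is separable.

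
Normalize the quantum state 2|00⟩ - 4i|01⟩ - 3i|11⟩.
0.3714|00⟩ - 0.7428i|01⟩ - 0.5571i|11⟩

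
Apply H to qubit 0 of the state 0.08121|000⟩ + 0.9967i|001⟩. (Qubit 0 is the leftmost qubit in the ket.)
0.05742|000⟩ + 0.7048i|001⟩ + 0.05742|100⟩ + 0.7048i|101⟩

H on qubit 0 mixes each pair of kets that differ only in qubit 0: amplitudes (a, b) of (|…0…⟩, |…1…⟩) become ((a + b)/√2, (a − b)/√2). Kets absent from the input have amplitude 0.
(|000⟩, |100⟩): (a, b) = (0.08121, 0) → (0.05742, 0.05742)
(|001⟩, |101⟩): (a, b) = (0.9967i, 0) → (0.7048i, 0.7048i)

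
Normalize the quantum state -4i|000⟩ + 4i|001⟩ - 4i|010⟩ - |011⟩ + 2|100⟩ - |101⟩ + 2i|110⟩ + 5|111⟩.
-0.4391i|000⟩ + 0.4391i|001⟩ - 0.4391i|010⟩ - 0.1098|011⟩ + 0.2195|100⟩ - 0.1098|101⟩ + 0.2195i|110⟩ + 0.5488|111⟩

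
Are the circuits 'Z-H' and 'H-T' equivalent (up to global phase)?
No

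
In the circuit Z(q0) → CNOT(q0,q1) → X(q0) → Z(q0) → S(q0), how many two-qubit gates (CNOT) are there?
1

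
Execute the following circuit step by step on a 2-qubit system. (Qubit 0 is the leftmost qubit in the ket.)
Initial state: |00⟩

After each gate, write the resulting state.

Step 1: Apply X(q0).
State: |10⟩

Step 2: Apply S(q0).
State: i|10⟩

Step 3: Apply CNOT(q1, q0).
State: i|10⟩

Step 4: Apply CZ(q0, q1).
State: i|10⟩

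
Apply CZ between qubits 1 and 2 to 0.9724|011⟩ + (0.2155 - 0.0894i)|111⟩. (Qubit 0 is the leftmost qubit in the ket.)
-0.9724|011⟩ + (-0.2155 + 0.0894i)|111⟩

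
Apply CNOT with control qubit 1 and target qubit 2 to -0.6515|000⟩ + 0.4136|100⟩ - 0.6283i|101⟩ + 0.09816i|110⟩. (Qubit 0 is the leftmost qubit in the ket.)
-0.6515|000⟩ + 0.4136|100⟩ - 0.6283i|101⟩ + 0.09816i|111⟩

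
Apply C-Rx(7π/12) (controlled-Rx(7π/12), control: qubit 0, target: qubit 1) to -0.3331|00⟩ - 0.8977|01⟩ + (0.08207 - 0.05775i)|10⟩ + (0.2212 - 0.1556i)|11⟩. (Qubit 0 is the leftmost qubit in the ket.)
-0.3331|00⟩ - 0.8977|01⟩ + (-0.07348 - 0.2106i)|10⟩ + (0.08884 - 0.1598i)|11⟩

C-Rx(7π/12) leaves the control-|0⟩ kets |00⟩, |01⟩ unchanged and applies Rx(7π/12) to qubit 1 on the control-|1⟩ pair (|10⟩, |11⟩).
Rx(7π/12) = [[cos(θ/2), −i·sin(θ/2)], [−i·sin(θ/2), cos(θ/2)]]; θ = 7π/12, cos(θ/2) ≈ 0.608761, sin(θ/2) ≈ 0.793353.
With a = amp(|10⟩) = (0.08207 - 0.05775i) and b = amp(|11⟩) = (0.2212 - 0.1556i):
new amp(|10⟩) = (0.608761)·a + (-0.793353i)·b = (-0.07348 - 0.2106i)
new amp(|11⟩) = (-0.793353i)·a + (0.608761)·b = (0.08884 - 0.1598i)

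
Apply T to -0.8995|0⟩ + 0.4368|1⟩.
-0.8995|0⟩ + (0.3089 + 0.3089i)|1⟩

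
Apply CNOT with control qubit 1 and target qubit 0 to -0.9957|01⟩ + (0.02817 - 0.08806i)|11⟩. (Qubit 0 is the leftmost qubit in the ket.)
(0.02817 - 0.08806i)|01⟩ - 0.9957|11⟩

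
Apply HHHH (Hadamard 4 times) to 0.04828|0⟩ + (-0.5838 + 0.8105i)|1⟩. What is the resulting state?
0.04828|0⟩ + (-0.5838 + 0.8105i)|1⟩

H² = I, so an even number of Hadamards cancels: H^4 = I and the state is unchanged.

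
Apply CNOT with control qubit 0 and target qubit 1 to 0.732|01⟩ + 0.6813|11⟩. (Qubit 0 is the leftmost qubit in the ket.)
0.732|01⟩ + 0.6813|10⟩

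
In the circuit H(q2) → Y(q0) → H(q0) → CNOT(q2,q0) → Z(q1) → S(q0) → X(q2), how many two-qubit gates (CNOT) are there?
1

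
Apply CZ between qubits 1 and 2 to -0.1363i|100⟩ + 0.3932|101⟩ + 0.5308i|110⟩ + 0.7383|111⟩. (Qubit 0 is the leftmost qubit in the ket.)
-0.1363i|100⟩ + 0.3932|101⟩ + 0.5308i|110⟩ - 0.7383|111⟩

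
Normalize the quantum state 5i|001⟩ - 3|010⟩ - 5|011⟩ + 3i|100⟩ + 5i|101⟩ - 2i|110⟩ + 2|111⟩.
0.4975i|001⟩ - 0.2985|010⟩ - 0.4975|011⟩ + 0.2985i|100⟩ + 0.4975i|101⟩ - 0.199i|110⟩ + 0.199|111⟩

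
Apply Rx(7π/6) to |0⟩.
-0.2588|0⟩ - 0.9659i|1⟩

Rx(7π/6) = [[cos(θ/2), −i·sin(θ/2)], [−i·sin(θ/2), cos(θ/2)]]; θ = 7π/6, cos(θ/2) ≈ -0.258819, sin(θ/2) ≈ 0.965926.
With a = amp(|0⟩) = 1 and b = amp(|1⟩) = 0:
new amp(|0⟩) = (-0.258819)·a + (-0.965926i)·b = -0.2588
new amp(|1⟩) = (-0.965926i)·a + (-0.258819)·b = -0.9659i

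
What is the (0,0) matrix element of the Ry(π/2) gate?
1/√2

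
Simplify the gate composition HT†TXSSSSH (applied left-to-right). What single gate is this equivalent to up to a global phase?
Z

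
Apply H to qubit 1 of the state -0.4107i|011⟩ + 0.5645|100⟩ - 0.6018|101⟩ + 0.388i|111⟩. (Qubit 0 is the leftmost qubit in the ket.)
-0.2904i|001⟩ + 0.2904i|011⟩ + 0.3992|100⟩ + (-0.4255 + 0.2744i)|101⟩ + 0.3992|110⟩ + (-0.4255 - 0.2744i)|111⟩

H on qubit 1 mixes each pair of kets that differ only in qubit 1: amplitudes (a, b) of (|…0…⟩, |…1…⟩) become ((a + b)/√2, (a − b)/√2). Kets absent from the input have amplitude 0.
(|001⟩, |011⟩): (a, b) = (0, -0.4107i) → (-0.2904i, 0.2904i)
(|100⟩, |110⟩): (a, b) = (0.5645, 0) → (0.3992, 0.3992)
(|101⟩, |111⟩): (a, b) = (-0.6018, 0.388i) → ((-0.4255 + 0.2744i), (-0.4255 - 0.2744i))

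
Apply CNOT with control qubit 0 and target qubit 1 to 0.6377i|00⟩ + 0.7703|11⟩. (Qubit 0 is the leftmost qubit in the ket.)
0.6377i|00⟩ + 0.7703|10⟩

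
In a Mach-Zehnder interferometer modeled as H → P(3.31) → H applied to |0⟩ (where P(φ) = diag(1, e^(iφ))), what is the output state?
(0.007074 - 0.08381i)|0⟩ + (0.9929 + 0.08381i)|1⟩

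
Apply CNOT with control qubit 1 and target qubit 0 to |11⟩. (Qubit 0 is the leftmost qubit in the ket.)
|01⟩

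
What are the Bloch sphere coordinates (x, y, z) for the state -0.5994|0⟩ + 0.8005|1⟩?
(-0.9596, 0, -0.2815)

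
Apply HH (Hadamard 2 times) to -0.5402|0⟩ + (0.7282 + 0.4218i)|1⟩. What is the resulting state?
-0.5402|0⟩ + (0.7282 + 0.4218i)|1⟩

H² = I, so an even number of Hadamards cancels: H^2 = I and the state is unchanged.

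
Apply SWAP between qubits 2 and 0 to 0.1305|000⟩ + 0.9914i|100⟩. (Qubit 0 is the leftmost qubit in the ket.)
0.1305|000⟩ + 0.9914i|001⟩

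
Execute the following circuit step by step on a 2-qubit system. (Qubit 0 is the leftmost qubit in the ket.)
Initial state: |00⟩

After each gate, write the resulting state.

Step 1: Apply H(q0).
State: 1/√2|00⟩ + 1/√2|10⟩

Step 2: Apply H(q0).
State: |00⟩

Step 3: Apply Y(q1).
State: i|01⟩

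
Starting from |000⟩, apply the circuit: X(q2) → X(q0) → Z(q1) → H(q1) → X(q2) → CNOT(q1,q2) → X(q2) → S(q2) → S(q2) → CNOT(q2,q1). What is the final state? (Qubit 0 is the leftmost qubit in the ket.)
1/√2|110⟩ - 1/√2|111⟩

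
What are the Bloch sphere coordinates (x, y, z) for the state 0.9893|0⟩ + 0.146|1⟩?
(0.2889, 0, 0.9574)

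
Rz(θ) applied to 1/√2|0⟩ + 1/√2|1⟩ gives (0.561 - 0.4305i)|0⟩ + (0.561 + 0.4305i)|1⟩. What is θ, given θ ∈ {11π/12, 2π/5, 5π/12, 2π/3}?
5π/12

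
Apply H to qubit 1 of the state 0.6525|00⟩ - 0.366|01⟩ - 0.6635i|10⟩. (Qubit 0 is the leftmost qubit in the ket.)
0.2026|00⟩ + 0.7202|01⟩ - 0.4692i|10⟩ - 0.4692i|11⟩

H on qubit 1 mixes each pair of kets that differ only in qubit 1: amplitudes (a, b) of (|…0…⟩, |…1…⟩) become ((a + b)/√2, (a − b)/√2). Kets absent from the input have amplitude 0.
(|00⟩, |01⟩): (a, b) = (0.6525, -0.366) → (0.2026, 0.7202)
(|10⟩, |11⟩): (a, b) = (-0.6635i, 0) → (-0.4692i, -0.4692i)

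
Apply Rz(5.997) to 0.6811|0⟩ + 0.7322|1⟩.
(-0.6741 - 0.09713i)|0⟩ + (-0.7247 + 0.1044i)|1⟩

Rz(5.997) = [[e^(−iθ/2), 0], [0, e^(iθ/2)]] with e^(±iθ/2) = cos(θ/2) ± i·sin(θ/2); θ = 5.997, cos(θ/2) ≈ -0.98978, sin(θ/2) ≈ 0.142605.
With a = amp(|0⟩) = 0.6811 and b = amp(|1⟩) = 0.7322:
new amp(|0⟩) = (-0.98978 - 0.142605i)·a = (-0.6741 - 0.09713i)
new amp(|1⟩) = (-0.98978 + 0.142605i)·b = (-0.7247 + 0.1044i)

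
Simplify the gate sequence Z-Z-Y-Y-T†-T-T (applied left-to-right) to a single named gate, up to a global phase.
T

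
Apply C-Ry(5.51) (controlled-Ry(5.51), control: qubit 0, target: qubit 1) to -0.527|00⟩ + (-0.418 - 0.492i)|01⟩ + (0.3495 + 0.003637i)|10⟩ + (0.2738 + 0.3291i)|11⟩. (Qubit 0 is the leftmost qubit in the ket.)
-0.527|00⟩ + (-0.418 - 0.492i)|01⟩ + (-0.4269 - 0.1275i)|10⟩ + (-0.1218 - 0.3034i)|11⟩

C-Ry(5.51) leaves the control-|0⟩ kets |00⟩, |01⟩ unchanged and applies Ry(5.51) to qubit 1 on the control-|1⟩ pair (|10⟩, |11⟩).
Ry(5.51) = [[cos(θ/2), −sin(θ/2)], [sin(θ/2), cos(θ/2)]]; θ = 5.51, cos(θ/2) ≈ -0.926199, sin(θ/2) ≈ 0.377035.
With a = amp(|10⟩) = (0.3495 + 0.003637i) and b = amp(|11⟩) = (0.2738 + 0.3291i):
new amp(|10⟩) = (-0.926199)·a + (-0.377035)·b = (-0.4269 - 0.1275i)
new amp(|11⟩) = (0.377035)·a + (-0.926199)·b = (-0.1218 - 0.3034i)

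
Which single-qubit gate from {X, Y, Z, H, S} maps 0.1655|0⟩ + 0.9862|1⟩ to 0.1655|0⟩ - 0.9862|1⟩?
Z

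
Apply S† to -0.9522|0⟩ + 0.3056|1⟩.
-0.9522|0⟩ - 0.3056i|1⟩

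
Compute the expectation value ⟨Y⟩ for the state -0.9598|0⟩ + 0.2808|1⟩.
0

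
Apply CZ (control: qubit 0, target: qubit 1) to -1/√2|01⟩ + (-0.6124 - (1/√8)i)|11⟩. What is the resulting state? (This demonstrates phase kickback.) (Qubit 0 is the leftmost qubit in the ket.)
-1/√2|01⟩ + (0.6124 + (1/√8)i)|11⟩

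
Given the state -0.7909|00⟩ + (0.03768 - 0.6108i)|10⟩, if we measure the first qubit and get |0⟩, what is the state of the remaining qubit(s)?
-|0⟩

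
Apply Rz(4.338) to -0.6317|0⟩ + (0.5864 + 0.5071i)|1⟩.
(0.3557 + 0.522i)|0⟩ + (-0.7493 + 0.199i)|1⟩

Rz(4.338) = [[e^(−iθ/2), 0], [0, e^(iθ/2)]] with e^(±iθ/2) = cos(θ/2) ± i·sin(θ/2); θ = 4.338, cos(θ/2) ≈ -0.563159, sin(θ/2) ≈ 0.826349.
With a = amp(|0⟩) = -0.6317 and b = amp(|1⟩) = (0.5864 + 0.5071i):
new amp(|0⟩) = (-0.563159 - 0.826349i)·a = (0.3557 + 0.522i)
new amp(|1⟩) = (-0.563159 + 0.826349i)·b = (-0.7493 + 0.199i)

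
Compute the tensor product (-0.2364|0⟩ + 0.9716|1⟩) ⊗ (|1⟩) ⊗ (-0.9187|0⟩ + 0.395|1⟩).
0.2172|010⟩ - 0.09338|011⟩ - 0.8926|110⟩ + 0.3838|111⟩

amp(|b₁b₂…⟩) = product of the factor amplitudes for bits b₁, b₂, …; only kets whose every factor amplitude is nonzero survive.
|010⟩: (-0.2364)(1)(-0.9187) = 0.2172
|011⟩: (-0.2364)(1)(0.395) = -0.09338
|110⟩: (0.9716)(1)(-0.9187) = -0.8926
|111⟩: (0.9716)(1)(0.395) = 0.3838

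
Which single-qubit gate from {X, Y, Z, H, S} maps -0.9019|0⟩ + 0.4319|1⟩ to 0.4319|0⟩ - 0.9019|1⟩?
X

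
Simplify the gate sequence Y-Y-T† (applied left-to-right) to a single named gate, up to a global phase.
T†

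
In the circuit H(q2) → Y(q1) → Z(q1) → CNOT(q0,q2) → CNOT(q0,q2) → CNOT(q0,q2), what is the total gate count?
6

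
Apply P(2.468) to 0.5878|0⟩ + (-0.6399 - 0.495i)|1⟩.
0.5878|0⟩ + (0.8089 - 0.01228i)|1⟩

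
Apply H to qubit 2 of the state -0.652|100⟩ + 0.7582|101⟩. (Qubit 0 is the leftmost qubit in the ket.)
0.07509|100⟩ - 0.9972|101⟩

H on qubit 2 mixes each pair of kets that differ only in qubit 2: amplitudes (a, b) of (|…0…⟩, |…1…⟩) become ((a + b)/√2, (a − b)/√2). Kets absent from the input have amplitude 0.
(|100⟩, |101⟩): (a, b) = (-0.652, 0.7582) → (0.07509, -0.9972)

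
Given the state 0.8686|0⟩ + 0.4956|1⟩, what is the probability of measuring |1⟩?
0.2456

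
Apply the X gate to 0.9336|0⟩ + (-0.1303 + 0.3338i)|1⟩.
(-0.1303 + 0.3338i)|0⟩ + 0.9336|1⟩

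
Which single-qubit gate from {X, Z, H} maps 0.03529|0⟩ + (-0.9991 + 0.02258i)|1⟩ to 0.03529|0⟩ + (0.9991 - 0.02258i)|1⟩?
Z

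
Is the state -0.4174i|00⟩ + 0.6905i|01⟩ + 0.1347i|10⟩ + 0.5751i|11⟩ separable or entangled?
Entangled

Writing the state as a|00⟩ + b|01⟩ + c|10⟩ + d|11⟩, it is a product state iff ad − bc = 0.
Here (a, b, c, d) = (-0.4174i, 0.6905i, 0.1347i, 0.5751i): ad − bc = (-0.4174i)(0.5751i) − (0.6905i)(0.1347i) = 0.3331 ≠ 0, so the state is entangled.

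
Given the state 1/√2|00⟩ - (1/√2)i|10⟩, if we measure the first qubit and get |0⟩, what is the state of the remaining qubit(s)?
|0⟩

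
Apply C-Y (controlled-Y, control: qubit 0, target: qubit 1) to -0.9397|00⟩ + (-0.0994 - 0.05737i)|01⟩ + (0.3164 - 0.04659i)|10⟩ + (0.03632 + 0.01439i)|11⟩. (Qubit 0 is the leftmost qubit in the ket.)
-0.9397|00⟩ + (-0.0994 - 0.05737i)|01⟩ + (0.01439 - 0.03632i)|10⟩ + (0.04659 + 0.3164i)|11⟩

C-Y leaves the control-|0⟩ kets |00⟩, |01⟩ unchanged and applies Y to qubit 1 on the control-|1⟩ pair (|10⟩, |11⟩).
Y = [[0, -i], [i, 0]].
With a = amp(|10⟩) = (0.3164 - 0.04659i) and b = amp(|11⟩) = (0.03632 + 0.01439i):
new amp(|10⟩) = (-i)·b = (0.01439 - 0.03632i)
new amp(|11⟩) = (i)·a = (0.04659 + 0.3164i)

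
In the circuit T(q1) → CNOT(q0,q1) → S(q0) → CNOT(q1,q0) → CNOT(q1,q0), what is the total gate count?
5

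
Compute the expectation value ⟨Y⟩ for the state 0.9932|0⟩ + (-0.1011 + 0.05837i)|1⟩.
0.1159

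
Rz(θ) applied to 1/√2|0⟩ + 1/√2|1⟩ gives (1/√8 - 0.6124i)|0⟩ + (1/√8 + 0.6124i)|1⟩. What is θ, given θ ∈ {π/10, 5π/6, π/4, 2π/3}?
2π/3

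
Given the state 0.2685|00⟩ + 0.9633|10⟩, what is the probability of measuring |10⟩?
0.9279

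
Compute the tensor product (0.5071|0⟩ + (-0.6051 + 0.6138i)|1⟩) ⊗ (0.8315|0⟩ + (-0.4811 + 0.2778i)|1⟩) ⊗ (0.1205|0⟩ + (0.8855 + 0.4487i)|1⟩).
0.05081|000⟩ + (0.3734 + 0.1892i)|001⟩ + (-0.0294 + 0.01698i)|010⟩ + (-0.2792 + 0.01528i)|011⟩ + (-0.06063 + 0.0615i)|100⟩ + (-0.6745 + 0.2262i)|101⟩ + (0.01453 - 0.05584i)|110⟩ + (0.3147 - 0.3562i)|111⟩

amp(|b₁b₂…⟩) = product of the factor amplitudes for bits b₁, b₂, …; only kets whose every factor amplitude is nonzero survive.
|000⟩: (0.5071)(0.8315)(0.1205) = 0.05081
|001⟩: (0.5071)(0.8315)(0.8855 + 0.4487i) = (0.3734 + 0.1892i)
|010⟩: (0.5071)(-0.4811 + 0.2778i)(0.1205) = (-0.0294 + 0.01698i)
|011⟩: (0.5071)(-0.4811 + 0.2778i)(0.8855 + 0.4487i) = (-0.2792 + 0.01528i)
|100⟩: (-0.6051 + 0.6138i)(0.8315)(0.1205) = (-0.06063 + 0.0615i)
|101⟩: (-0.6051 + 0.6138i)(0.8315)(0.8855 + 0.4487i) = (-0.6745 + 0.2262i)
|110⟩: (-0.6051 + 0.6138i)(-0.4811 + 0.2778i)(0.1205) = (0.01453 - 0.05584i)
|111⟩: (-0.6051 + 0.6138i)(-0.4811 + 0.2778i)(0.8855 + 0.4487i) = (0.3147 - 0.3562i)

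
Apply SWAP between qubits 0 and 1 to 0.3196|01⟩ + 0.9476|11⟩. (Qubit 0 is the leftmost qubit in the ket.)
0.3196|10⟩ + 0.9476|11⟩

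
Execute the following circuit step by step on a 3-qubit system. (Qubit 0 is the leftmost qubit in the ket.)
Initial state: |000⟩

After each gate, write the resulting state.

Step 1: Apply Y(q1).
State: i|010⟩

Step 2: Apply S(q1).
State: -|010⟩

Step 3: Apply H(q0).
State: -1/√2|010⟩ - 1/√2|110⟩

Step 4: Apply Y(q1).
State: (1/√2)i|000⟩ + (1/√2)i|100⟩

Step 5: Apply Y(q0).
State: 1/√2|000⟩ - 1/√2|100⟩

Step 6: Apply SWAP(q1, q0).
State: 1/√2|000⟩ - 1/√2|010⟩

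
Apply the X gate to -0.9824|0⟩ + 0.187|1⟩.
0.187|0⟩ - 0.9824|1⟩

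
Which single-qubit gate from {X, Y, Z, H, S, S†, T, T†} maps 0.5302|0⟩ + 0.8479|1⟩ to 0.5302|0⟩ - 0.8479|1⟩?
Z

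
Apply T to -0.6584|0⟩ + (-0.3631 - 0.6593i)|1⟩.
-0.6584|0⟩ + (0.2094 - 0.7229i)|1⟩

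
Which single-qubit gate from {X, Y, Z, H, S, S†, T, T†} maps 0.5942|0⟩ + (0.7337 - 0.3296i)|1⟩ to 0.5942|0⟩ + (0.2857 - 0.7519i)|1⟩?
T†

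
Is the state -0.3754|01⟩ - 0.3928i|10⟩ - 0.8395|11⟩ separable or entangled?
Entangled

Writing the state as a|00⟩ + b|01⟩ + c|10⟩ + d|11⟩, it is a product state iff ad − bc = 0.
Here (a, b, c, d) = (0, -0.3754, -0.3928i, -0.8395): ad − bc = (0)(-0.8395) − (-0.3754)(-0.3928i) = -0.1475i ≠ 0, so the state is entangled.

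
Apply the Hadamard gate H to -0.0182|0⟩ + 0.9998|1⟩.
0.6941|0⟩ - 0.7198|1⟩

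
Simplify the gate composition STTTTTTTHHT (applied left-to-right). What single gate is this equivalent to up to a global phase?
S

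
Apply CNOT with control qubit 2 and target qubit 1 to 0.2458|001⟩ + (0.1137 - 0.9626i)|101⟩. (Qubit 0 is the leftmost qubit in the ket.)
0.2458|011⟩ + (0.1137 - 0.9626i)|111⟩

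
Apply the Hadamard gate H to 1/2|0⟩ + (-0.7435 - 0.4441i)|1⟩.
(-0.1722 - 0.314i)|0⟩ + (0.8793 + 0.314i)|1⟩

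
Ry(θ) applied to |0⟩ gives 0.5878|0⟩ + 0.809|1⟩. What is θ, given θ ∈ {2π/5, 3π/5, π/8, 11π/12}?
3π/5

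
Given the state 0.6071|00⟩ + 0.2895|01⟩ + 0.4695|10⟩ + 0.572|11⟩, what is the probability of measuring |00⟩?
0.3686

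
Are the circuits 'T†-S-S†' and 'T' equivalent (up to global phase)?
No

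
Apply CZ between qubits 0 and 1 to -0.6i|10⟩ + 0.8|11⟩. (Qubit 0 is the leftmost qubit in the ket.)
-0.6i|10⟩ - 0.8|11⟩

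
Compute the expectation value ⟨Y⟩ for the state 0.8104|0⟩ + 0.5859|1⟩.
0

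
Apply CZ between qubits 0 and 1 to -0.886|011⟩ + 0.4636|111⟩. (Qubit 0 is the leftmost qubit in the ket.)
-0.886|011⟩ - 0.4636|111⟩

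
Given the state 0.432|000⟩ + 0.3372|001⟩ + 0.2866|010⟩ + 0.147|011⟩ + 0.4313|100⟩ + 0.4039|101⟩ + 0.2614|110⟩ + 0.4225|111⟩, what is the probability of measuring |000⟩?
0.1866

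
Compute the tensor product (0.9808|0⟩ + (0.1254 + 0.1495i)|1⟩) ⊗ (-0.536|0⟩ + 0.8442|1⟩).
-0.5257|00⟩ + 0.828|01⟩ + (-0.06721 - 0.08013i)|10⟩ + (0.1059 + 0.1262i)|11⟩

amp(|b₁b₂…⟩) = product of the factor amplitudes for bits b₁, b₂, …; only kets whose every factor amplitude is nonzero survive.
|00⟩: (0.9808)(-0.536) = -0.5257
|01⟩: (0.9808)(0.8442) = 0.828
|10⟩: (0.1254 + 0.1495i)(-0.536) = (-0.06721 - 0.08013i)
|11⟩: (0.1254 + 0.1495i)(0.8442) = (0.1059 + 0.1262i)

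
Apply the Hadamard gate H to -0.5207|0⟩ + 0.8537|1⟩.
0.2355|0⟩ - 0.9718|1⟩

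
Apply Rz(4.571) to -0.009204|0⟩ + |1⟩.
(0.006032 + 0.006952i)|0⟩ + (-0.6554 + 0.7553i)|1⟩

Rz(4.571) = [[e^(−iθ/2), 0], [0, e^(iθ/2)]] with e^(±iθ/2) = cos(θ/2) ± i·sin(θ/2); θ = 4.571, cos(θ/2) ≈ -0.655394, sin(θ/2) ≈ 0.755287.
With a = amp(|0⟩) = -0.009204 and b = amp(|1⟩) = 1:
new amp(|0⟩) = (-0.655394 - 0.755287i)·a = (0.006032 + 0.006952i)
new amp(|1⟩) = (-0.655394 + 0.755287i)·b = (-0.6554 + 0.7553i)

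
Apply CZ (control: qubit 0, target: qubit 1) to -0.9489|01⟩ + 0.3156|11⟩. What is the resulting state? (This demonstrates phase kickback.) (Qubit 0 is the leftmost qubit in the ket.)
-0.9489|01⟩ - 0.3156|11⟩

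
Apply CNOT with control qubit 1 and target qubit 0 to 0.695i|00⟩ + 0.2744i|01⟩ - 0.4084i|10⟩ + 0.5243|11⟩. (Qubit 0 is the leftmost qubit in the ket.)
0.695i|00⟩ + 0.5243|01⟩ - 0.4084i|10⟩ + 0.2744i|11⟩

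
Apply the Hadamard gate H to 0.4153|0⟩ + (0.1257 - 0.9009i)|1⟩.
(0.3825 - 0.637i)|0⟩ + (0.2048 + 0.637i)|1⟩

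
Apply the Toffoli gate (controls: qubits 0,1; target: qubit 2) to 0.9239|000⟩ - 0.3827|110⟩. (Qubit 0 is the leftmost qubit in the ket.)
0.9239|000⟩ - 0.3827|111⟩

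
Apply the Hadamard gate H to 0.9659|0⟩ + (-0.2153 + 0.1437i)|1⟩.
(0.5308 + 0.1016i)|0⟩ + (0.8352 - 0.1016i)|1⟩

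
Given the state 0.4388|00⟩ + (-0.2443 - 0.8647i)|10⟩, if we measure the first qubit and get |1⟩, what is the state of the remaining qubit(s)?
(-0.2719 - 0.9623i)|0⟩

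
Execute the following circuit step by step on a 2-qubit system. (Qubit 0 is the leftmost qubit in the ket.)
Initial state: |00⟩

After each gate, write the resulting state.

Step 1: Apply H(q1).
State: 1/√2|00⟩ + 1/√2|01⟩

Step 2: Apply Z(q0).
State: 1/√2|00⟩ + 1/√2|01⟩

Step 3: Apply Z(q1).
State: 1/√2|00⟩ - 1/√2|01⟩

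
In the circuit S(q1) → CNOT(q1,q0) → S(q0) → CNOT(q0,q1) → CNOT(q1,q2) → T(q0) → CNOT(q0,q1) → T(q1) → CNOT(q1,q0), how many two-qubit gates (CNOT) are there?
5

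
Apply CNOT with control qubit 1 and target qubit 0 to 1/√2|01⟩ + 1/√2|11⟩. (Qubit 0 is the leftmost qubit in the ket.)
1/√2|01⟩ + 1/√2|11⟩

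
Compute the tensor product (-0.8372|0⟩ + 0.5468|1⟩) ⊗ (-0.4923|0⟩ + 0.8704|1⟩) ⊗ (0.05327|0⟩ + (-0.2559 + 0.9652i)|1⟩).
0.02196|000⟩ + (-0.1055 + 0.3978i)|001⟩ - 0.03882|010⟩ + (0.1865 - 0.7033i)|011⟩ - 0.01434|100⟩ + (0.06889 - 0.2598i)|101⟩ + 0.02535|110⟩ + (-0.1218 + 0.4594i)|111⟩

amp(|b₁b₂…⟩) = product of the factor amplitudes for bits b₁, b₂, …; only kets whose every factor amplitude is nonzero survive.
|000⟩: (-0.8372)(-0.4923)(0.05327) = 0.02196
|001⟩: (-0.8372)(-0.4923)(-0.2559 + 0.9652i) = (-0.1055 + 0.3978i)
|010⟩: (-0.8372)(0.8704)(0.05327) = -0.03882
|011⟩: (-0.8372)(0.8704)(-0.2559 + 0.9652i) = (0.1865 - 0.7033i)
|100⟩: (0.5468)(-0.4923)(0.05327) = -0.01434
|101⟩: (0.5468)(-0.4923)(-0.2559 + 0.9652i) = (0.06889 - 0.2598i)
|110⟩: (0.5468)(0.8704)(0.05327) = 0.02535
|111⟩: (0.5468)(0.8704)(-0.2559 + 0.9652i) = (-0.1218 + 0.4594i)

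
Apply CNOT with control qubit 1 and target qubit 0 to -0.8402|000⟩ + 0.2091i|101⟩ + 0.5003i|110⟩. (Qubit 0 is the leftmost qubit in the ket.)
-0.8402|000⟩ + 0.5003i|010⟩ + 0.2091i|101⟩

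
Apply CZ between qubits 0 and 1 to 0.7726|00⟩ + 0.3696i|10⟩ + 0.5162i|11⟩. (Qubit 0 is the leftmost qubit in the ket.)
0.7726|00⟩ + 0.3696i|10⟩ - 0.5162i|11⟩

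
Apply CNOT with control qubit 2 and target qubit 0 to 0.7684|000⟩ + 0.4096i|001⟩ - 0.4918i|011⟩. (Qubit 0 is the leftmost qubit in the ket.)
0.7684|000⟩ + 0.4096i|101⟩ - 0.4918i|111⟩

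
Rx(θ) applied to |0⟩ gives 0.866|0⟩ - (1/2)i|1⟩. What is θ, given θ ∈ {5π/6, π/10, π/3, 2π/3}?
π/3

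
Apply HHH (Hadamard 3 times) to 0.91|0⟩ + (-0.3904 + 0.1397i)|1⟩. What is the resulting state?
(0.3674 + 0.09878i)|0⟩ + (0.9195 - 0.09878i)|1⟩

H² = I, so H^3 = H: a single Hadamard. With (a, b) = (0.91, (-0.3904 + 0.1397i)), H gives ((a + b)/√2, (a − b)/√2) = ((0.3674 + 0.09878i), (0.9195 - 0.09878i)).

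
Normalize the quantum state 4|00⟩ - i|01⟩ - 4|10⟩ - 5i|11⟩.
0.5252|00⟩ - 0.1313i|01⟩ - 0.5252|10⟩ - 0.6565i|11⟩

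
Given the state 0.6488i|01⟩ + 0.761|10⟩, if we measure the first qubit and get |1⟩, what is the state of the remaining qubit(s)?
|0⟩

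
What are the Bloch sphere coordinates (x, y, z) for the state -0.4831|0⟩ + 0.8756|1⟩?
(-0.846, 0, -0.5333)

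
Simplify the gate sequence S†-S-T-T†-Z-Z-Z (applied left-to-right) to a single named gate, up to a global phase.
Z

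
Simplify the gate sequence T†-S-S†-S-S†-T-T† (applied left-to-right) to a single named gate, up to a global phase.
T†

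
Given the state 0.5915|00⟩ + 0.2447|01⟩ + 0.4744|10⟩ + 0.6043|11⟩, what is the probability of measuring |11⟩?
0.3652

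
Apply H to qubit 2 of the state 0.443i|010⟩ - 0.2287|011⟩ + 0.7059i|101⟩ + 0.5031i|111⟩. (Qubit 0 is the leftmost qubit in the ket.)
(-0.1617 + 0.3132i)|010⟩ + (0.1617 + 0.3132i)|011⟩ + 0.4991i|100⟩ - 0.4991i|101⟩ + 0.3557i|110⟩ - 0.3557i|111⟩

H on qubit 2 mixes each pair of kets that differ only in qubit 2: amplitudes (a, b) of (|…0…⟩, |…1…⟩) become ((a + b)/√2, (a − b)/√2). Kets absent from the input have amplitude 0.
(|010⟩, |011⟩): (a, b) = (0.443i, -0.2287) → ((-0.1617 + 0.3132i), (0.1617 + 0.3132i))
(|100⟩, |101⟩): (a, b) = (0, 0.7059i) → (0.4991i, -0.4991i)
(|110⟩, |111⟩): (a, b) = (0, 0.5031i) → (0.3557i, -0.3557i)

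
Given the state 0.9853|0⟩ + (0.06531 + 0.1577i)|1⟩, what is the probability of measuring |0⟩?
0.9708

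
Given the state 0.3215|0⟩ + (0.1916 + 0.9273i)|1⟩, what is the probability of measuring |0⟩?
0.1034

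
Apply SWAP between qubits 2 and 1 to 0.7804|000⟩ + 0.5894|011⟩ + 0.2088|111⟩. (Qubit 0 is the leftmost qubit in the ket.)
0.7804|000⟩ + 0.5894|011⟩ + 0.2088|111⟩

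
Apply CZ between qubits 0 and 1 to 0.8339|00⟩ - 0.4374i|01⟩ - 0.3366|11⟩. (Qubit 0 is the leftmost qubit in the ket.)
0.8339|00⟩ - 0.4374i|01⟩ + 0.3366|11⟩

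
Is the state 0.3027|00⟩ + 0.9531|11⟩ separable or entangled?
Entangled

Writing the state as a|00⟩ + b|01⟩ + c|10⟩ + d|11⟩, it is a product state iff ad − bc = 0.
Here (a, b, c, d) = (0.3027, 0, 0, 0.9531): ad − bc = (0.3027)(0.9531) − (0)(0) = 0.2885 ≠ 0, so the state is entangled.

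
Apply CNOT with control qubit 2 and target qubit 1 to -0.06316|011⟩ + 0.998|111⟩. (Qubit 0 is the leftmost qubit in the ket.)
-0.06316|001⟩ + 0.998|101⟩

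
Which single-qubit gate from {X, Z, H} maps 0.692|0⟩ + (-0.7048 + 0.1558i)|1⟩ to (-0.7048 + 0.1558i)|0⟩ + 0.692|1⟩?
X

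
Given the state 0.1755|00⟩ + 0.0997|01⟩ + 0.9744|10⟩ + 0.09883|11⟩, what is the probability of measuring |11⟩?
0.009767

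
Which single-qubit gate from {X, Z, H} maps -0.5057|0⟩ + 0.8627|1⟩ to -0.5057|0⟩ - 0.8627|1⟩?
Z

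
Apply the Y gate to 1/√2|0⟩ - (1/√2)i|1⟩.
-1/√2|0⟩ + (1/√2)i|1⟩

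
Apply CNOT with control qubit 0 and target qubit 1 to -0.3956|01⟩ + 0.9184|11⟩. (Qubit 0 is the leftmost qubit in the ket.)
-0.3956|01⟩ + 0.9184|10⟩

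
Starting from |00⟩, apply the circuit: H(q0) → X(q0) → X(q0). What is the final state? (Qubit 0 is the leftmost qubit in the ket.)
1/√2|00⟩ + 1/√2|10⟩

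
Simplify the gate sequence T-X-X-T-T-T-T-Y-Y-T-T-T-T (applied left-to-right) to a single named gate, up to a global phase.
T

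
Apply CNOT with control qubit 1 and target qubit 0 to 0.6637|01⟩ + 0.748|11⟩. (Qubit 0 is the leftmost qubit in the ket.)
0.748|01⟩ + 0.6637|11⟩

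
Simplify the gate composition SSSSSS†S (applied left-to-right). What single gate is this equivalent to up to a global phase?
S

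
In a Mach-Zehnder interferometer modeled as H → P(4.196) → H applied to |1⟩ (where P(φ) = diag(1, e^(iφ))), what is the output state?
(0.7469 + 0.4348i)|0⟩ + (0.2531 - 0.4348i)|1⟩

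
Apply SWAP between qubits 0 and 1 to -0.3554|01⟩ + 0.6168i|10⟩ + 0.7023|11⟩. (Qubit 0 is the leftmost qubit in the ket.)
0.6168i|01⟩ - 0.3554|10⟩ + 0.7023|11⟩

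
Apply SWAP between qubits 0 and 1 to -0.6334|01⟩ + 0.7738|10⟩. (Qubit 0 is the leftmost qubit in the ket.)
0.7738|01⟩ - 0.6334|10⟩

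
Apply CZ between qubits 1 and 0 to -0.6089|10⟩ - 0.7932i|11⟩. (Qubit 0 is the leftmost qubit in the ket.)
-0.6089|10⟩ + 0.7932i|11⟩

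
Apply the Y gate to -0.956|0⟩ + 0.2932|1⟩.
-0.2932i|0⟩ - 0.956i|1⟩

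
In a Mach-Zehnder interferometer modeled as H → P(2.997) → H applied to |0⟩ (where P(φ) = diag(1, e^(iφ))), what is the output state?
(0.005218 + 0.07204i)|0⟩ + (0.9948 - 0.07204i)|1⟩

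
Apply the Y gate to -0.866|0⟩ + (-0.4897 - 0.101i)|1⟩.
(-0.101 + 0.4897i)|0⟩ - 0.866i|1⟩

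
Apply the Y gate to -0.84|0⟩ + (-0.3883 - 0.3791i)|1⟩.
(-0.3791 + 0.3883i)|0⟩ - 0.84i|1⟩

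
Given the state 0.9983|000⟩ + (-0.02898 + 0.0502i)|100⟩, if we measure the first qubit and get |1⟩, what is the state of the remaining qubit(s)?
(-0.5 + 0.866i)|00⟩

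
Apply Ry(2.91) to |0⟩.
0.1155|0⟩ + 0.9933|1⟩

Ry(2.91) = [[cos(θ/2), −sin(θ/2)], [sin(θ/2), cos(θ/2)]]; θ = 2.91, cos(θ/2) ≈ 0.115538, sin(θ/2) ≈ 0.993303.
With a = amp(|0⟩) = 1 and b = amp(|1⟩) = 0:
new amp(|0⟩) = (0.115538)·a + (-0.993303)·b = 0.1155
new amp(|1⟩) = (0.993303)·a + (0.115538)·b = 0.9933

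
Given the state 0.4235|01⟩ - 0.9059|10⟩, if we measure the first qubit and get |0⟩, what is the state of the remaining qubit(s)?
|1⟩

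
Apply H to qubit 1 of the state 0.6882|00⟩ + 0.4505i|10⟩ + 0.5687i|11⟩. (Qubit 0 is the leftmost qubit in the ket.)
0.4866|00⟩ + 0.4866|01⟩ + 0.7207i|10⟩ - 0.08358i|11⟩

H on qubit 1 mixes each pair of kets that differ only in qubit 1: amplitudes (a, b) of (|…0…⟩, |…1…⟩) become ((a + b)/√2, (a − b)/√2). Kets absent from the input have amplitude 0.
(|00⟩, |01⟩): (a, b) = (0.6882, 0) → (0.4866, 0.4866)
(|10⟩, |11⟩): (a, b) = (0.4505i, 0.5687i) → (0.7207i, -0.08358i)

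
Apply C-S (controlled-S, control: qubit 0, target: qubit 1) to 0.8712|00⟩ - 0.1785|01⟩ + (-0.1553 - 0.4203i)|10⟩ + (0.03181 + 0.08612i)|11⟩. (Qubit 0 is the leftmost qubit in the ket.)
0.8712|00⟩ - 0.1785|01⟩ + (-0.1553 - 0.4203i)|10⟩ + (-0.08612 + 0.03181i)|11⟩

C-S leaves the control-|0⟩ kets |00⟩, |01⟩ unchanged and applies S to qubit 1 on the control-|1⟩ pair (|10⟩, |11⟩).
S = [[1, 0], [0, i]].
With a = amp(|10⟩) = (-0.1553 - 0.4203i) and b = amp(|11⟩) = (0.03181 + 0.08612i):
new amp(|10⟩) = (1)·a = (-0.1553 - 0.4203i)
new amp(|11⟩) = (i)·b = (-0.08612 + 0.03181i)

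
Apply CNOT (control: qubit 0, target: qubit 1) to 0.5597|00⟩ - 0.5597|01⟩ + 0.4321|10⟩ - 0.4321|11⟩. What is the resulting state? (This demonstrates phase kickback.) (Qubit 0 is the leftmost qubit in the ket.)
0.5597|00⟩ - 0.5597|01⟩ - 0.4321|10⟩ + 0.4321|11⟩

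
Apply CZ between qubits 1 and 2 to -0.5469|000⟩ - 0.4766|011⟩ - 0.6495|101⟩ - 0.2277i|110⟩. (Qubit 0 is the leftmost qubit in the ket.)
-0.5469|000⟩ + 0.4766|011⟩ - 0.6495|101⟩ - 0.2277i|110⟩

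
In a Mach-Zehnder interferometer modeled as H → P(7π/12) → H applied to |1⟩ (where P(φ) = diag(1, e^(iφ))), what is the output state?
(0.6294 - 0.483i)|0⟩ + (0.3706 + 0.483i)|1⟩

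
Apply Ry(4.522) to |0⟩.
-0.6367|0⟩ + 0.7711|1⟩

Ry(4.522) = [[cos(θ/2), −sin(θ/2)], [sin(θ/2), cos(θ/2)]]; θ = 4.522, cos(θ/2) ≈ -0.636694, sin(θ/2) ≈ 0.771116.
With a = amp(|0⟩) = 1 and b = amp(|1⟩) = 0:
new amp(|0⟩) = (-0.636694)·a + (-0.771116)·b = -0.6367
new amp(|1⟩) = (0.771116)·a + (-0.636694)·b = 0.7711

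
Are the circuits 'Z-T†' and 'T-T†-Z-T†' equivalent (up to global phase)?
Yes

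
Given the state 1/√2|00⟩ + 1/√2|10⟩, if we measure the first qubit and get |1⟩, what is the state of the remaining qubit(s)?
|0⟩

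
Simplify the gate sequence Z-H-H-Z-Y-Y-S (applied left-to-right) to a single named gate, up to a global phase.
S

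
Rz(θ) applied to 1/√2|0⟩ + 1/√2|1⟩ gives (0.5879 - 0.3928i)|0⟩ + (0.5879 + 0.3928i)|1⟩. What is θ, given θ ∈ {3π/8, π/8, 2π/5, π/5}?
3π/8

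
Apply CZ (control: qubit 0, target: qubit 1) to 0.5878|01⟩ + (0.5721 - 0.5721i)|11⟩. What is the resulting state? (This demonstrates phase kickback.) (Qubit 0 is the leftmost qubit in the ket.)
0.5878|01⟩ + (-0.5721 + 0.5721i)|11⟩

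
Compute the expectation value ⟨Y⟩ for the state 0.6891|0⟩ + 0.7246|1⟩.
0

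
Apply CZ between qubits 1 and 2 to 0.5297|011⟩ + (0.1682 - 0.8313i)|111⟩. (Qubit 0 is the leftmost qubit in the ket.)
-0.5297|011⟩ + (-0.1682 + 0.8313i)|111⟩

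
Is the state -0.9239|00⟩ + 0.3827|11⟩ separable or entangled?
Entangled

Writing the state as a|00⟩ + b|01⟩ + c|10⟩ + d|11⟩, it is a product state iff ad − bc = 0.
Here (a, b, c, d) = (-0.9239, 0, 0, 0.3827): ad − bc = (-0.9239)(0.3827) − (0)(0) = -0.3536 ≠ 0, so the state is entangled.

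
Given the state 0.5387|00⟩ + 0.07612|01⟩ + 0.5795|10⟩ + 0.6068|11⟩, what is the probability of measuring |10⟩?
0.3358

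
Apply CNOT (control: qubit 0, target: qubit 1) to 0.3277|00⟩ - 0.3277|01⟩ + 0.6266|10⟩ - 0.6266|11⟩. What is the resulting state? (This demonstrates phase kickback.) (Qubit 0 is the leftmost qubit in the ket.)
0.3277|00⟩ - 0.3277|01⟩ - 0.6266|10⟩ + 0.6266|11⟩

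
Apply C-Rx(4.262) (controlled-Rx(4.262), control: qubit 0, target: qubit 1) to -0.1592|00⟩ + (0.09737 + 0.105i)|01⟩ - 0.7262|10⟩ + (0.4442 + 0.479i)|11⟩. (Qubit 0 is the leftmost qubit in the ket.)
-0.1592|00⟩ + (0.09737 + 0.105i)|01⟩ + (0.7917 - 0.3763i)|10⟩ + (-0.236 + 0.3607i)|11⟩

C-Rx(4.262) leaves the control-|0⟩ kets |00⟩, |01⟩ unchanged and applies Rx(4.262) to qubit 1 on the control-|1⟩ pair (|10⟩, |11⟩).
Rx(4.262) = [[cos(θ/2), −i·sin(θ/2)], [−i·sin(θ/2), cos(θ/2)]]; θ = 4.262, cos(θ/2) ≈ -0.531359, sin(θ/2) ≈ 0.847147.
With a = amp(|10⟩) = -0.7262 and b = amp(|11⟩) = (0.4442 + 0.479i):
new amp(|10⟩) = (-0.531359)·a + (-0.847147i)·b = (0.7917 - 0.3763i)
new amp(|11⟩) = (-0.847147i)·a + (-0.531359)·b = (-0.236 + 0.3607i)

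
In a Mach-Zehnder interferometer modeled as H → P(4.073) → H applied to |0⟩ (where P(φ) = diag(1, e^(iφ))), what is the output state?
(0.2016 - 0.4012i)|0⟩ + (0.7984 + 0.4012i)|1⟩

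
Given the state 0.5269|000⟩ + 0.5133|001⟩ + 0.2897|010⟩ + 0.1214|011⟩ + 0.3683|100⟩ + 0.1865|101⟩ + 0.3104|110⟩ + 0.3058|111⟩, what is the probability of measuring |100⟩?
0.1356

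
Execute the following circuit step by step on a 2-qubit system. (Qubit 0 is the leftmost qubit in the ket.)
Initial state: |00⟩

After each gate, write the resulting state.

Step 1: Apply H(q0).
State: 1/√2|00⟩ + 1/√2|10⟩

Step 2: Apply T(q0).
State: 1/√2|00⟩ + (1/2 + (1/2)i)|10⟩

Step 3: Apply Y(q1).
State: (1/√2)i|01⟩ + (-1/2 + (1/2)i)|11⟩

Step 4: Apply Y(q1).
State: 1/√2|00⟩ + (1/2 + (1/2)i)|10⟩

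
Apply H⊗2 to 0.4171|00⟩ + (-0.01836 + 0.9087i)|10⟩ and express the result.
(0.1994 + 0.4544i)|00⟩ + (0.1994 + 0.4544i)|01⟩ + (0.2177 - 0.4544i)|10⟩ + (0.2177 - 0.4544i)|11⟩

H⊗2 gives amp(|y⟩) = (1/2) Σ_x (−1)^(x·y) amp(|x⟩), where x·y is the number of positions in which both x and y have a 1.
|00⟩: (0.4171 + (-0.01836 + 0.9087i))/2 = (0.1994 + 0.4544i)
|01⟩: (0.4171 + (-0.01836 + 0.9087i))/2 = (0.1994 + 0.4544i)
|10⟩: (0.4171 - (-0.01836 + 0.9087i))/2 = (0.2177 - 0.4544i)
|11⟩: (0.4171 - (-0.01836 + 0.9087i))/2 = (0.2177 - 0.4544i)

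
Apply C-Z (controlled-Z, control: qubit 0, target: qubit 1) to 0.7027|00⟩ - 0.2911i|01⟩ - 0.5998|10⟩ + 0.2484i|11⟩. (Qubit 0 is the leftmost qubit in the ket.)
0.7027|00⟩ - 0.2911i|01⟩ - 0.5998|10⟩ - 0.2484i|11⟩

C-Z leaves the control-|0⟩ kets |00⟩, |01⟩ unchanged and applies Z to qubit 1 on the control-|1⟩ pair (|10⟩, |11⟩).
Z = [[1, 0], [0, -1]].
With a = amp(|10⟩) = -0.5998 and b = amp(|11⟩) = 0.2484i:
new amp(|10⟩) = (1)·a = -0.5998
new amp(|11⟩) = (-1)·b = -0.2484i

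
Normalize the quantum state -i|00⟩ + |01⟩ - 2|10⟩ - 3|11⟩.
-0.2582i|00⟩ + 0.2582|01⟩ - 0.5164|10⟩ - 0.7746|11⟩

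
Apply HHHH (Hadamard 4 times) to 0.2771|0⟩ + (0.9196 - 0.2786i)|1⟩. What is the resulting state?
0.2771|0⟩ + (0.9196 - 0.2786i)|1⟩

H² = I, so an even number of Hadamards cancels: H^4 = I and the state is unchanged.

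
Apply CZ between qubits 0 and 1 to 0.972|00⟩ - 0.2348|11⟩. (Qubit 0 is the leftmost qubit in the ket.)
0.972|00⟩ + 0.2348|11⟩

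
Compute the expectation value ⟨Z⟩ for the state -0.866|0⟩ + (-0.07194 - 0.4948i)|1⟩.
0.5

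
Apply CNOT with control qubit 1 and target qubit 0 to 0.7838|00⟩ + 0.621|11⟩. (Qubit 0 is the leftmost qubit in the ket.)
0.7838|00⟩ + 0.621|01⟩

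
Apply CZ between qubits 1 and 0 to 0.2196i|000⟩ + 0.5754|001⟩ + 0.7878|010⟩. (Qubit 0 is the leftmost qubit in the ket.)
0.2196i|000⟩ + 0.5754|001⟩ + 0.7878|010⟩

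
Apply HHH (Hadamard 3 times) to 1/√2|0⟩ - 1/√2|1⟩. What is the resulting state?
|1⟩

H² = I, so H^3 = H: a single Hadamard. With (a, b) = (1/√2, -1/√2), H gives ((a + b)/√2, (a − b)/√2) = (0, 1).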